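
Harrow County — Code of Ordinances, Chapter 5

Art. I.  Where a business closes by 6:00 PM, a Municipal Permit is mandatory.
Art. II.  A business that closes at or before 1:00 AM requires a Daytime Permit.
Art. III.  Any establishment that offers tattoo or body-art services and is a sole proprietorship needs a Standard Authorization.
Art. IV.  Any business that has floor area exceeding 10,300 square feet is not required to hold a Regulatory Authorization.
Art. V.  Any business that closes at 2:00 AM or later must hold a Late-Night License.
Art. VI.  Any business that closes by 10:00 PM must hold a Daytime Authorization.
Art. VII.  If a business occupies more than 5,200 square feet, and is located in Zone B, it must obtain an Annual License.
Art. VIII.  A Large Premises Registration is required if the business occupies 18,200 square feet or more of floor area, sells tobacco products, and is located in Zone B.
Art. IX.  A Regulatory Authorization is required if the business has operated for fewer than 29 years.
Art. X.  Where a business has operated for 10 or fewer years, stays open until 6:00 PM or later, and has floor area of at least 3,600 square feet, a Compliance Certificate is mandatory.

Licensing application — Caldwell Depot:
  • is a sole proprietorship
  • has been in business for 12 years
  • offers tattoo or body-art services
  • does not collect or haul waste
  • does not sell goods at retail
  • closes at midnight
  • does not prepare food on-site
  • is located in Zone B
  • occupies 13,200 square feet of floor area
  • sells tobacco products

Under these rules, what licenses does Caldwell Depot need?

Annual License, Daytime Permit, Standard Authorization

Art. I. closes midnight, after 6:00 PM → Municipal Permit not required.
Art. II. closes midnight, at/before 1:00 AM → Daytime Permit required.
Art. III. offers tattoo or body-art services; is a sole proprietorship → Standard Authorization required.
Art. IV. floor area 13,200 square feet > 10,300 square feet → exempt from Regulatory Authorization.
Art. V. closes midnight, at/before 2:00 AM → Late-Night License not required.
Art. VI. closes midnight, after 10:00 PM → Daytime Authorization not required.
Art. VII. floor area 13,200 square feet > 5,200 square feet; is located in Zone B → Annual License required.
Art. VIII. floor area 13,200 square feet < 18,200 square feet; sells tobacco products; is located in Zone B → Large Premises Registration not required.
Art. IX. years in business 12 < 29 → Regulatory Authorization required.
Art. X. years in business 12 > 10; closes midnight, after 6:00 PM; floor area 13,200 square feet ≥ 3,600 square feet → Compliance Certificate not required.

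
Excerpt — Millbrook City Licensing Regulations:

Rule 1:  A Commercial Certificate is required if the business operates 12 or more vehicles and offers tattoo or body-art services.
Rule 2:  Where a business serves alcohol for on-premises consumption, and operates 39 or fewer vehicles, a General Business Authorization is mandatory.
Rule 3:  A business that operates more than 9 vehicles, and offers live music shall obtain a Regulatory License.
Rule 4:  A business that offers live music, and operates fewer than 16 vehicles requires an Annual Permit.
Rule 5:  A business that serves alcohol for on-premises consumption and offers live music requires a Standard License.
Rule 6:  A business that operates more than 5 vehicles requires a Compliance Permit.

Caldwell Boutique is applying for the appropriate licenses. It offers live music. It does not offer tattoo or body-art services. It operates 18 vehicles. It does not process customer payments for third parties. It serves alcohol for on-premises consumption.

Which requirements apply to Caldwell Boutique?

Compliance Permit, General Business Authorization, Regulatory License, Standard License

Rule 1: vehicles 18 ≥ 12; does not offer tattoo or body-art services → Commercial Certificate not required.
Rule 2: serves alcohol for on-premises consumption; vehicles 18 ≤ 39 → General Business Authorization required.
Rule 3: vehicles 18 > 9; offers live music → Regulatory License required.
Rule 4: offers live music; vehicles 18 ≥ 16 → Annual Permit not required.
Rule 5: serves alcohol for on-premises consumption; offers live music → Standard License required.
Rule 6: vehicles 18 > 5 → Compliance Permit required.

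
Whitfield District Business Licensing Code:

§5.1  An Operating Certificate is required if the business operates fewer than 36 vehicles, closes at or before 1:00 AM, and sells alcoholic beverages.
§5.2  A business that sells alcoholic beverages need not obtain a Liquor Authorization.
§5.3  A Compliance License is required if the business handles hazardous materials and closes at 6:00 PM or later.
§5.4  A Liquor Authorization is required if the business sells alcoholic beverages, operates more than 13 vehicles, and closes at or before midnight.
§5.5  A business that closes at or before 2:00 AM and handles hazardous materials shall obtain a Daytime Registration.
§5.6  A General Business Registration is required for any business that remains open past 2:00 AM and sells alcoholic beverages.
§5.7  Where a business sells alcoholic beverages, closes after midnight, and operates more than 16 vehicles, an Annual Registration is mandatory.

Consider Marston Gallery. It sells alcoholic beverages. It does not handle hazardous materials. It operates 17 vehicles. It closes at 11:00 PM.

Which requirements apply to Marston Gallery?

Operating Certificate

§5.1 vehicles 17 < 36; closes 11:00 PM, at/before 1:00 AM; sells alcoholic beverages → Operating Certificate required.
§5.2 sells alcoholic beverages → exempt from Liquor Authorization.
§5.3 does not handle hazardous materials; closes 11:00 PM, after 6:00 PM → Compliance License not required.
§5.4 sells alcoholic beverages; vehicles 17 > 13; closes 11:00 PM, at/before midnight → Liquor Authorization required.
§5.5 closes 11:00 PM, at/before 2:00 AM; does not handle hazardous materials → Daytime Registration not required.
§5.6 closes 11:00 PM, at/before 2:00 AM; sells alcoholic beverages → General Business Registration not required.
§5.7 sells alcoholic beverages; closes 11:00 PM, at/before midnight; vehicles 17 > 16 → Annual Registration not required.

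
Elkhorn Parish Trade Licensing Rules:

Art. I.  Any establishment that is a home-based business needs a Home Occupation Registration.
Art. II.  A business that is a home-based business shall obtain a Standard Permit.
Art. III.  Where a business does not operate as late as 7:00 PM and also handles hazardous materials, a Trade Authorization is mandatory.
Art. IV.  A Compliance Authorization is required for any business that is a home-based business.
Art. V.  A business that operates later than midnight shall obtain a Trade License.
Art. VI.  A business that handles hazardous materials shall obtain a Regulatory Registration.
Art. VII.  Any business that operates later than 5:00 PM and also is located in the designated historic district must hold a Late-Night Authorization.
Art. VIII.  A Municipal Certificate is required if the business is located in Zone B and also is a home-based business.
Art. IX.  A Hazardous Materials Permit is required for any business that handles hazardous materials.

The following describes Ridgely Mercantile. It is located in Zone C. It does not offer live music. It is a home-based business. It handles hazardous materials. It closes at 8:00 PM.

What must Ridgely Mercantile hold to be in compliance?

Art. I. is a home-based business → Home Occupation Registration required.
Art. II. is a home-based business → Standard Permit required.
Art. III. closes 8:00 PM, after 7:00 PM; handles hazardous materials → Trade Authorization not required.
Art. IV. is a home-based business → Compliance Authorization required.
Art. V. closes 8:00 PM, at/before midnight → Trade License not required.
Art. VI. handles hazardous materials → Regulatory Registration required.
Art. VII. closes 8:00 PM, after 5:00 PM; is located in Zone C (not: is located in the designated historic district) → Late-Night Authorization not required.
Art. VIII. is located in Zone C (not: is located in Zone B); is a home-based business → Municipal Certificate not required.
Art. IX. handles hazardous materials → Hazardous Materials Permit required.

Compliance Authorization, Hazardous Materials Permit, Home Occupation Registration, Regulatory Registration, Standard Permit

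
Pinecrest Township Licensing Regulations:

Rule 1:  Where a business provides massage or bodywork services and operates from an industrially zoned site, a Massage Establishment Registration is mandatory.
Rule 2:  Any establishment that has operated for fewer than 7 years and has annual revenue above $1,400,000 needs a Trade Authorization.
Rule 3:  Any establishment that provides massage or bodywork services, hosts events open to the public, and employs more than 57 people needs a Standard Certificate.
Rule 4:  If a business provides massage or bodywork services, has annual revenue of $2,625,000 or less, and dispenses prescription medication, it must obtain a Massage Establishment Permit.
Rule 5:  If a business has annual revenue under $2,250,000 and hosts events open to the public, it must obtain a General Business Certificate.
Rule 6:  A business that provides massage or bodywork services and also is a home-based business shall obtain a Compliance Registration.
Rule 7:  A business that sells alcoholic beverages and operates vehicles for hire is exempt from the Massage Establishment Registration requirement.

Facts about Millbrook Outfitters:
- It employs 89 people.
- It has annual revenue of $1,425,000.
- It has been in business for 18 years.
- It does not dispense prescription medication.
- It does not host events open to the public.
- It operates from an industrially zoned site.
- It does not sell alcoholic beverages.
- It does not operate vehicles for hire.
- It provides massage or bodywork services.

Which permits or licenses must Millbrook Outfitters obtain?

Rule 1: provides massage or bodywork services; operates from an industrially zoned site → Massage Establishment Registration required.
Rule 2: years in business 18 ≥ 7; revenue $1,425,000 > $1,400,000 → Trade Authorization not required.
Rule 3: provides massage or bodywork services; does not host events open to the public; employees 89 > 57 → Standard Certificate not required.
Rule 4: provides massage or bodywork services; revenue $1,425,000 ≤ $2,625,000; does not dispense prescription medication → Massage Establishment Permit not required.
Rule 5: revenue $1,425,000 < $2,250,000; does not host events open to the public → General Business Certificate not required.
Rule 6: provides massage or bodywork services; operates from an industrially zoned site (not: is a home-based business) → Compliance Registration not required.
Rule 7: does not sell alcoholic beverages; does not operate vehicles for hire → Massage Establishment Registration exemption does not apply.

Massage Establishment Registration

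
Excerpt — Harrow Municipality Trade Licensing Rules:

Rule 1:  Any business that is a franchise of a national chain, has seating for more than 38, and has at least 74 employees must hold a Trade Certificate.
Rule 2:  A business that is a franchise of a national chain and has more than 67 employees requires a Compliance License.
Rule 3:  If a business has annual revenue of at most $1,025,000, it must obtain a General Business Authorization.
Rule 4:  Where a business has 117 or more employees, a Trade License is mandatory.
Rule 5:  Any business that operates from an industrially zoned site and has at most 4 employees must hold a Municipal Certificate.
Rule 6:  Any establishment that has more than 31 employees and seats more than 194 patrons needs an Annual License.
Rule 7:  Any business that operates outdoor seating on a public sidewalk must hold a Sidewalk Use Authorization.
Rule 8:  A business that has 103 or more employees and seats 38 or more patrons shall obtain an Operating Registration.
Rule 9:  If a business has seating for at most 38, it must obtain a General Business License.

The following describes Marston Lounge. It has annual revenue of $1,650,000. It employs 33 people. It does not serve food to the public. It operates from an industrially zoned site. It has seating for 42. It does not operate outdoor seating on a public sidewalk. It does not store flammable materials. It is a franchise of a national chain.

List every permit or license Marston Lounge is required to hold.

Rule 1: is a franchise of a national chain; seating 42 > 38; employees 33 < 74 → Trade Certificate not required.
Rule 2: is a franchise of a national chain; employees 33 ≤ 67 → Compliance License not required.
Rule 3: revenue $1,650,000 > $1,025,000 → General Business Authorization not required.
Rule 4: employees 33 < 117 → Trade License not required.
Rule 5: operates from an industrially zoned site; employees 33 > 4 → Municipal Certificate not required.
Rule 6: employees 33 > 31; seating 42 ≤ 194 → Annual License not required.
Rule 7: does not operate outdoor seating on a public sidewalk → Sidewalk Use Authorization not required.
Rule 8: employees 33 < 103; seating 42 ≥ 38 → Operating Registration not required.
Rule 9: seating 42 > 38 → General Business License not required.

None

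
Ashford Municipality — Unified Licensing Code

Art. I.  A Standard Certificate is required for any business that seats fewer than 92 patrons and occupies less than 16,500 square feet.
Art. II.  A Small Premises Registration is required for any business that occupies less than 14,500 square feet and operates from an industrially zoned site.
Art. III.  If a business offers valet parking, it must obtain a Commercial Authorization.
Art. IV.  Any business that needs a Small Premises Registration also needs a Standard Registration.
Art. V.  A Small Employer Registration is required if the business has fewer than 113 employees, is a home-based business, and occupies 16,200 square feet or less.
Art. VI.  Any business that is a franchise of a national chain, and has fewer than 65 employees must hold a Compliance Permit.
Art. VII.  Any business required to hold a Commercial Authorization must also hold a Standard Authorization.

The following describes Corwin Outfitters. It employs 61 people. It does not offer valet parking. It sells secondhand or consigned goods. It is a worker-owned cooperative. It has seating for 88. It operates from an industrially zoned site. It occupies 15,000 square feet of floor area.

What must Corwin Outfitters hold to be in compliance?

Art. I. seating 88 < 92; floor area 15,000 square feet < 16,500 square feet → Standard Certificate required.
Art. II. floor area 15,000 square feet ≥ 14,500 square feet; operates from an industrially zoned site → Small Premises Registration not required.
Art. III. does not offer valet parking → Commercial Authorization not required.
Art. IV. Small Premises Registration is not required → no effect.
Art. V. employees 61 < 113; operates from an industrially zoned site (not: is a home-based business); floor area 15,000 square feet ≤ 16,200 square feet → Small Employer Registration not required.
Art. VI. is a worker-owned cooperative (not: is a franchise of a national chain); employees 61 < 65 → Compliance Permit not required.
Art. VII. Commercial Authorization is not required → no effect.

Standard Certificate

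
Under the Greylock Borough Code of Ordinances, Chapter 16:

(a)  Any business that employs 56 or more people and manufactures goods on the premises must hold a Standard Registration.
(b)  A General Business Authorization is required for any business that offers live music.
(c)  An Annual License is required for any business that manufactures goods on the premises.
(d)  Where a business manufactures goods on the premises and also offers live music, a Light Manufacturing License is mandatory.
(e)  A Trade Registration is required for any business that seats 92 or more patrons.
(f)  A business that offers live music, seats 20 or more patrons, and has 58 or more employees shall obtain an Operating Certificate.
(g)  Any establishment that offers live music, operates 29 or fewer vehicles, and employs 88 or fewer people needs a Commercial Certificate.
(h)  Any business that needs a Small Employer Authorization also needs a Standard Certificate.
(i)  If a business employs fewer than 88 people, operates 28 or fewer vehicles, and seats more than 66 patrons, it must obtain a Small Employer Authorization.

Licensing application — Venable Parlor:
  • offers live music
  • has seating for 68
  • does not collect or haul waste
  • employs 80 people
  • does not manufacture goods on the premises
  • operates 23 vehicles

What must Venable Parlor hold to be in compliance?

Commercial Certificate, General Business Authorization, Operating Certificate, Small Employer Authorization, Standard Certificate

(a) employees 80 ≥ 56; does not manufacture goods on the premises → Standard Registration not required.
(b) offers live music → General Business Authorization required.
(c) does not manufacture goods on the premises → Annual License not required.
(d) does not manufacture goods on the premises; offers live music → Light Manufacturing License not required.
(e) seating 68 < 92 → Trade Registration not required.
(f) offers live music; seating 68 ≥ 20; employees 80 ≥ 58 → Operating Certificate required.
(g) offers live music; vehicles 23 ≤ 29; employees 80 ≤ 88 → Commercial Certificate required.
(h) Small Employer Authorization is required → Standard Certificate also required.
(i) employees 80 < 88; vehicles 23 ≤ 28; seating 68 > 66 → Small Employer Authorization required.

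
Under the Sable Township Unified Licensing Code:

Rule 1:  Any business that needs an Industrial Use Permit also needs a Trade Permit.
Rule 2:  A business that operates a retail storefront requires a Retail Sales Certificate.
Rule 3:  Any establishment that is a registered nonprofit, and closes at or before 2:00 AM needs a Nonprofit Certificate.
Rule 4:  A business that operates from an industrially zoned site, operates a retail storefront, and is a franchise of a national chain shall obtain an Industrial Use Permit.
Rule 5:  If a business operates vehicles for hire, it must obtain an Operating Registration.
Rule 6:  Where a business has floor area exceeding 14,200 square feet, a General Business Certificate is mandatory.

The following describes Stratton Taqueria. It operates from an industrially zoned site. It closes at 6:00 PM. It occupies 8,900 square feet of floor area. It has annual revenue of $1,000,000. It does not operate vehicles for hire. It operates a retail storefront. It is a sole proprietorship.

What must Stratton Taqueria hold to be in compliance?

Rule 1: Industrial Use Permit is not required → no effect.
Rule 2: operates a retail storefront → Retail Sales Certificate required.
Rule 3: is a sole proprietorship (not: is a registered nonprofit); closes 6:00 PM, at/before 2:00 AM → Nonprofit Certificate not required.
Rule 4: operates from an industrially zoned site; operates a retail storefront; is a sole proprietorship (not: is a franchise of a national chain) → Industrial Use Permit not required.
Rule 5: does not operate vehicles for hire → Operating Registration not required.
Rule 6: floor area 8,900 square feet ≤ 14,200 square feet → General Business Certificate not required.

Retail Sales Certificate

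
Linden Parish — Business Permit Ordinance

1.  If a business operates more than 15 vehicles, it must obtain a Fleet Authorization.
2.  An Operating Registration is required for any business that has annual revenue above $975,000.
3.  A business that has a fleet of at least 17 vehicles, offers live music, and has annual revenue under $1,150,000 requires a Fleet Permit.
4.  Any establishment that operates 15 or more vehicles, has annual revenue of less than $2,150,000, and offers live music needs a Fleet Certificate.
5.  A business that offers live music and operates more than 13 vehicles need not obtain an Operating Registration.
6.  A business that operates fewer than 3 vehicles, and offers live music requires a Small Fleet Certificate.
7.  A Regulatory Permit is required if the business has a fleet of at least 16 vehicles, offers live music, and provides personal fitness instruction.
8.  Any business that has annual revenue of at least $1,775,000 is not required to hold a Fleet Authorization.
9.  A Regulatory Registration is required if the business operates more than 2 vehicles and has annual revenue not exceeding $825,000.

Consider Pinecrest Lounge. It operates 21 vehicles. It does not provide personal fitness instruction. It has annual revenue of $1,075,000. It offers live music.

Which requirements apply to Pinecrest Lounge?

Fleet Authorization, Fleet Certificate, Fleet Permit

1. vehicles 21 > 15 → Fleet Authorization required.
2. revenue $1,075,000 > $975,000 → Operating Registration required.
3. vehicles 21 ≥ 17; offers live music; revenue $1,075,000 < $1,150,000 → Fleet Permit required.
4. vehicles 21 ≥ 15; revenue $1,075,000 < $2,150,000; offers live music → Fleet Certificate required.
5. offers live music; vehicles 21 > 13 → exempt from Operating Registration.
6. vehicles 21 ≥ 3; offers live music → Small Fleet Certificate not required.
7. vehicles 21 ≥ 16; offers live music; does not provide personal fitness instruction → Regulatory Permit not required.
8. revenue $1,075,000 < $1,775,000 → Fleet Authorization exemption does not apply.
9. vehicles 21 > 2; revenue $1,075,000 > $825,000 → Regulatory Registration not required.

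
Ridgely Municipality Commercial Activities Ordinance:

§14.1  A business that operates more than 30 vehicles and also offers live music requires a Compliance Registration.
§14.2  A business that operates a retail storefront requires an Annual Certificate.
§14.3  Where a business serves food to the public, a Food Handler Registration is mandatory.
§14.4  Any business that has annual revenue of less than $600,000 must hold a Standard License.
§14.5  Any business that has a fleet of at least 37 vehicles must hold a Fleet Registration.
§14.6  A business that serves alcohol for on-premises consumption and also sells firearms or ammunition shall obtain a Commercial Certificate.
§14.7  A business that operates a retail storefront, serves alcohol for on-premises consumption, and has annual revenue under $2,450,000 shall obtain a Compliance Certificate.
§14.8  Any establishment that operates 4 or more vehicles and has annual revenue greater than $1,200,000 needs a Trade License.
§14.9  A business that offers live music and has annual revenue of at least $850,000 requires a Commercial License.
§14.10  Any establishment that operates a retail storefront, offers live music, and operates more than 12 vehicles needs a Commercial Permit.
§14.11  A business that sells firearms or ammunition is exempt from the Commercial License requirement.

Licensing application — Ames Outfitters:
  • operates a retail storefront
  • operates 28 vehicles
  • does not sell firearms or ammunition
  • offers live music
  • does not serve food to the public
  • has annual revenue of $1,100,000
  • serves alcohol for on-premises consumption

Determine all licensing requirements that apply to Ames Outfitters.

Annual Certificate, Commercial License, Commercial Permit, Compliance Certificate

§14.1 vehicles 28 ≤ 30; offers live music → Compliance Registration not required.
§14.2 operates a retail storefront → Annual Certificate required.
§14.3 does not serve food to the public → Food Handler Registration not required.
§14.4 revenue $1,100,000 ≥ $600,000 → Standard License not required.
§14.5 vehicles 28 < 37 → Fleet Registration not required.
§14.6 serves alcohol for on-premises consumption; does not sell firearms or ammunition → Commercial Certificate not required.
§14.7 operates a retail storefront; serves alcohol for on-premises consumption; revenue $1,100,000 < $2,450,000 → Compliance Certificate required.
§14.8 vehicles 28 ≥ 4; revenue $1,100,000 ≤ $1,200,000 → Trade License not required.
§14.9 offers live music; revenue $1,100,000 ≥ $850,000 → Commercial License required.
§14.10 operates a retail storefront; offers live music; vehicles 28 > 12 → Commercial Permit required.
§14.11 does not sell firearms or ammunition → Commercial License exemption does not apply.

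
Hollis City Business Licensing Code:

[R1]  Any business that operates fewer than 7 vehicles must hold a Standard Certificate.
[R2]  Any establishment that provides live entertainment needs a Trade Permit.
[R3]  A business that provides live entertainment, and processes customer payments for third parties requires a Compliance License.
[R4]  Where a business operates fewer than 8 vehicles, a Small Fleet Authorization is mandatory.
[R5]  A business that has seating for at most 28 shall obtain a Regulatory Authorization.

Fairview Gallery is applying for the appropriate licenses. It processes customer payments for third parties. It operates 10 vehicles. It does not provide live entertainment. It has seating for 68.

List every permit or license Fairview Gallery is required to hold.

None

[R1] vehicles 10 ≥ 7 → Standard Certificate not required.
[R2] does not provide live entertainment → Trade Permit not required.
[R3] does not provide live entertainment; processes customer payments for third parties → Compliance License not required.
[R4] vehicles 10 ≥ 8 → Small Fleet Authorization not required.
[R5] seating 68 > 28 → Regulatory Authorization not required.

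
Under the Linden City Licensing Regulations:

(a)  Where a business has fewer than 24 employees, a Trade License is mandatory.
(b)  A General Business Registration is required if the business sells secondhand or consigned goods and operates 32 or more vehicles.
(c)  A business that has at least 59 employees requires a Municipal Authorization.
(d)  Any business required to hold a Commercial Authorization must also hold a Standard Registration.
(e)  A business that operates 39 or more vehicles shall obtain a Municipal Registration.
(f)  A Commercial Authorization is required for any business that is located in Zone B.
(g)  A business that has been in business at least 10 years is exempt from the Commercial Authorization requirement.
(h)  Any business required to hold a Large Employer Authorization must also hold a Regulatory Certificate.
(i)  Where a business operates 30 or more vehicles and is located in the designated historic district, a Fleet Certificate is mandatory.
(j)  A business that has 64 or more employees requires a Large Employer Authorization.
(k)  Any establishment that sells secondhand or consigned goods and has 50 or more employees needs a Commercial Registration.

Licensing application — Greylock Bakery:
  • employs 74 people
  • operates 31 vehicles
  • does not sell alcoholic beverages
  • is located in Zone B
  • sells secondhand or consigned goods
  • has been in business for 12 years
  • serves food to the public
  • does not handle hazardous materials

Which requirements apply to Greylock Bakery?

(a) employees 74 ≥ 24 → Trade License not required.
(b) sells secondhand or consigned goods; vehicles 31 < 32 → General Business Registration not required.
(c) employees 74 ≥ 59 → Municipal Authorization required.
(d) Commercial Authorization is not required → no effect.
(e) vehicles 31 < 39 → Municipal Registration not required.
(f) is located in Zone B → Commercial Authorization required.
(g) years in business 12 ≥ 10 → exempt from Commercial Authorization.
(h) Large Employer Authorization is required → Regulatory Certificate also required.
(i) vehicles 31 ≥ 30; is located in Zone B (not: is located in the designated historic district) → Fleet Certificate not required.
(j) employees 74 ≥ 64 → Large Employer Authorization required.
(k) sells secondhand or consigned goods; employees 74 ≥ 50 → Commercial Registration required.

Commercial Registration, Large Employer Authorization, Municipal Authorization, Regulatory Certificate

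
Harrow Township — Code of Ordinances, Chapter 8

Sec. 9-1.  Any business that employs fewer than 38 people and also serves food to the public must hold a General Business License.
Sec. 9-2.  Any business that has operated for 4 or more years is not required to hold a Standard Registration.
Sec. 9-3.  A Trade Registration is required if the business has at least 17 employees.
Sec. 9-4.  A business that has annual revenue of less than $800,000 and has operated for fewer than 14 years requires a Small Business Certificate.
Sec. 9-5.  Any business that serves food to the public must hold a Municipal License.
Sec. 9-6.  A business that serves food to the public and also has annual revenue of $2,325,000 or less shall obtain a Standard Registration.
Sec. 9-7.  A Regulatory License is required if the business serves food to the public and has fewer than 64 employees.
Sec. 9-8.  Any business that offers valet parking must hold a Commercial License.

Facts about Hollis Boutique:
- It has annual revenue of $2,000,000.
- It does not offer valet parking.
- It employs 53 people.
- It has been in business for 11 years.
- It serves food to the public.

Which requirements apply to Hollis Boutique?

Municipal License, Regulatory License, Trade Registration

Sec. 9-1. employees 53 ≥ 38; serves food to the public → General Business License not required.
Sec. 9-2. years in business 11 ≥ 4 → exempt from Standard Registration.
Sec. 9-3. employees 53 ≥ 17 → Trade Registration required.
Sec. 9-4. revenue $2,000,000 ≥ $800,000; years in business 11 < 14 → Small Business Certificate not required.
Sec. 9-5. serves food to the public → Municipal License required.
Sec. 9-6. serves food to the public; revenue $2,000,000 ≤ $2,325,000 → Standard Registration required.
Sec. 9-7. serves food to the public; employees 53 < 64 → Regulatory License required.
Sec. 9-8. does not offer valet parking → Commercial License not required.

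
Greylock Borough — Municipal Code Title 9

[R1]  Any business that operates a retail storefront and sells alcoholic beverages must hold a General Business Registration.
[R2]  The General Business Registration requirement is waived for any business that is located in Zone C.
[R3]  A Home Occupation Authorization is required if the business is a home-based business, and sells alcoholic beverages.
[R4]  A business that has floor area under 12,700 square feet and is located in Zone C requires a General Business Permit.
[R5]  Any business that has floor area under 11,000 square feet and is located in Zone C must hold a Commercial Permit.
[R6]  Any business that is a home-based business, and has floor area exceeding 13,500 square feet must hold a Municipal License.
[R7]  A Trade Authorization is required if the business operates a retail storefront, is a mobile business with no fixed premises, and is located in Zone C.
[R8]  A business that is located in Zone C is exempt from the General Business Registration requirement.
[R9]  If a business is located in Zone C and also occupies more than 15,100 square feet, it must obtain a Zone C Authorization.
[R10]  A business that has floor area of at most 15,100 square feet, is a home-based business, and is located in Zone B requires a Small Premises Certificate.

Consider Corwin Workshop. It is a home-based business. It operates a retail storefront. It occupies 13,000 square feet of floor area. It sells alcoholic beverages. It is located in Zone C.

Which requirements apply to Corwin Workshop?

[R1] operates a retail storefront; sells alcoholic beverages → General Business Registration required.
[R2] is located in Zone C → exempt from General Business Registration.
[R3] is a home-based business; sells alcoholic beverages → Home Occupation Authorization required.
[R4] floor area 13,000 square feet ≥ 12,700 square feet; is located in Zone C → General Business Permit not required.
[R5] floor area 13,000 square feet ≥ 11,000 square feet; is located in Zone C → Commercial Permit not required.
[R6] is a home-based business; floor area 13,000 square feet ≤ 13,500 square feet → Municipal License not required.
[R7] operates a retail storefront; is a home-based business (not: is a mobile business with no fixed premises); is located in Zone C → Trade Authorization not required.
[R8] is located in Zone C → exempt from General Business Registration.
[R9] is located in Zone C; floor area 13,000 square feet ≤ 15,100 square feet → Zone C Authorization not required.
[R10] floor area 13,000 square feet ≤ 15,100 square feet; is a home-based business; is located in Zone C (not: is located in Zone B) → Small Premises Certificate not required.

Home Occupation Authorization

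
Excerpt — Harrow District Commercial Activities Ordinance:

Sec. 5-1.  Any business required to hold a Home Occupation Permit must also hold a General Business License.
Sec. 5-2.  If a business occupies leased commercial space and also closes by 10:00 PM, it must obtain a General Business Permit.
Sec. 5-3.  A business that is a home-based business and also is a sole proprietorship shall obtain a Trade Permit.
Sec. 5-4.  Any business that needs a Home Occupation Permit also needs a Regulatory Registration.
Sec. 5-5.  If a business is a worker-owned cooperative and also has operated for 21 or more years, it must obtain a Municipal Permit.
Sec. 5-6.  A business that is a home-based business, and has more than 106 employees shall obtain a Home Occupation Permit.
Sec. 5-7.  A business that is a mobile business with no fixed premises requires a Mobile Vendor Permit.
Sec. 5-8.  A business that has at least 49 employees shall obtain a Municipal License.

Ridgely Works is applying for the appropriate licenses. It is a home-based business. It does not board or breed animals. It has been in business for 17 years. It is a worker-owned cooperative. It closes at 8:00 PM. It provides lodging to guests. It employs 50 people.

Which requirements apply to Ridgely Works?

Municipal License

Sec. 5-1. Home Occupation Permit is not required → no effect.
Sec. 5-2. is a home-based business (not: occupies leased commercial space); closes 8:00 PM, at/before 10:00 PM → General Business Permit not required.
Sec. 5-3. is a home-based business; is a worker-owned cooperative (not: is a sole proprietorship) → Trade Permit not required.
Sec. 5-4. Home Occupation Permit is not required → no effect.
Sec. 5-5. is a worker-owned cooperative; years in business 17 < 21 → Municipal Permit not required.
Sec. 5-6. is a home-based business; employees 50 ≤ 106 → Home Occupation Permit not required.
Sec. 5-7. is a home-based business (not: is a mobile business with no fixed premises) → Mobile Vendor Permit not required.
Sec. 5-8. employees 50 ≥ 49 → Municipal License required.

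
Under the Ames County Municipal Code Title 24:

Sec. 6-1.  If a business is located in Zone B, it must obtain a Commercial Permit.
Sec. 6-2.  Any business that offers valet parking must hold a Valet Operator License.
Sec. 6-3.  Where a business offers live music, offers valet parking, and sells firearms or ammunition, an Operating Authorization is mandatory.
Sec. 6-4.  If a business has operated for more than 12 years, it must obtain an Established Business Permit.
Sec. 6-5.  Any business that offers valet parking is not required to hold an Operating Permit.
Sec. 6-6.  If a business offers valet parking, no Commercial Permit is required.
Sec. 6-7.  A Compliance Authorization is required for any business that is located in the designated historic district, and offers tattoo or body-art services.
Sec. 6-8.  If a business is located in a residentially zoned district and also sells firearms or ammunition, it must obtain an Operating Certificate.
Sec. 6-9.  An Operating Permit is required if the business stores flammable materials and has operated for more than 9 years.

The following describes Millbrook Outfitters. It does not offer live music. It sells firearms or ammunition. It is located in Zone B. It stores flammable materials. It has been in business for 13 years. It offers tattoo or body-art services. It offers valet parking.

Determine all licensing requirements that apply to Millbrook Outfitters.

Established Business Permit, Valet Operator License

Sec. 6-1. is located in Zone B → Commercial Permit required.
Sec. 6-2. offers valet parking → Valet Operator License required.
Sec. 6-3. does not offer live music; offers valet parking; sells firearms or ammunition → Operating Authorization not required.
Sec. 6-4. years in business 13 > 12 → Established Business Permit required.
Sec. 6-5. offers valet parking → exempt from Operating Permit.
Sec. 6-6. offers valet parking → exempt from Commercial Permit.
Sec. 6-7. is located in Zone B (not: is located in the designated historic district); offers tattoo or body-art services → Compliance Authorization not required.
Sec. 6-8. is located in Zone B (not: is located in a residentially zoned district); sells firearms or ammunition → Operating Certificate not required.
Sec. 6-9. stores flammable materials; years in business 13 > 9 → Operating Permit required.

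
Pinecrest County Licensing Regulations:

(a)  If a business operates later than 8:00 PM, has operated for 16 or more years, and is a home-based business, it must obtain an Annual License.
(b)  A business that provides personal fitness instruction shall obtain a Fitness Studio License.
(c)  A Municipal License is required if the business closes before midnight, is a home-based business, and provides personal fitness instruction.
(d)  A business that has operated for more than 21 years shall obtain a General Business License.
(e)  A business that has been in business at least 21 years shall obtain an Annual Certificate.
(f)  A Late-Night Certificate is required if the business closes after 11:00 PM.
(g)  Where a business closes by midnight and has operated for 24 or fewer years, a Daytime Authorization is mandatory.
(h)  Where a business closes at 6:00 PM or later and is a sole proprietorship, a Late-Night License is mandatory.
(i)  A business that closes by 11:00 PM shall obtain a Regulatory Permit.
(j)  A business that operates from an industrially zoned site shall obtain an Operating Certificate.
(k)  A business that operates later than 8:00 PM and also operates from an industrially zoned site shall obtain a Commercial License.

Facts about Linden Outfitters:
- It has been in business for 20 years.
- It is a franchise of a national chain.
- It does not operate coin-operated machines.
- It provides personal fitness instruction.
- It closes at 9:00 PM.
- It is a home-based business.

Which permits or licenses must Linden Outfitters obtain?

Annual License, Daytime Authorization, Fitness Studio License, Municipal License, Regulatory Permit

(a) closes 9:00 PM, after 8:00 PM; years in business 20 ≥ 16; is a home-based business → Annual License required.
(b) provides personal fitness instruction → Fitness Studio License required.
(c) closes 9:00 PM, at/before midnight; is a home-based business; provides personal fitness instruction → Municipal License required.
(d) years in business 20 ≤ 21 → General Business License not required.
(e) years in business 20 < 21 → Annual Certificate not required.
(f) closes 9:00 PM, at/before 11:00 PM → Late-Night Certificate not required.
(g) closes 9:00 PM, at/before midnight; years in business 20 ≤ 24 → Daytime Authorization required.
(h) closes 9:00 PM, after 6:00 PM; is a franchise of a national chain (not: is a sole proprietorship) → Late-Night License not required.
(i) closes 9:00 PM, at/before 11:00 PM → Regulatory Permit required.
(j) is a home-based business (not: operates from an industrially zoned site) → Operating Certificate not required.
(k) closes 9:00 PM, after 8:00 PM; is a home-based business (not: operates from an industrially zoned site) → Commercial License not required.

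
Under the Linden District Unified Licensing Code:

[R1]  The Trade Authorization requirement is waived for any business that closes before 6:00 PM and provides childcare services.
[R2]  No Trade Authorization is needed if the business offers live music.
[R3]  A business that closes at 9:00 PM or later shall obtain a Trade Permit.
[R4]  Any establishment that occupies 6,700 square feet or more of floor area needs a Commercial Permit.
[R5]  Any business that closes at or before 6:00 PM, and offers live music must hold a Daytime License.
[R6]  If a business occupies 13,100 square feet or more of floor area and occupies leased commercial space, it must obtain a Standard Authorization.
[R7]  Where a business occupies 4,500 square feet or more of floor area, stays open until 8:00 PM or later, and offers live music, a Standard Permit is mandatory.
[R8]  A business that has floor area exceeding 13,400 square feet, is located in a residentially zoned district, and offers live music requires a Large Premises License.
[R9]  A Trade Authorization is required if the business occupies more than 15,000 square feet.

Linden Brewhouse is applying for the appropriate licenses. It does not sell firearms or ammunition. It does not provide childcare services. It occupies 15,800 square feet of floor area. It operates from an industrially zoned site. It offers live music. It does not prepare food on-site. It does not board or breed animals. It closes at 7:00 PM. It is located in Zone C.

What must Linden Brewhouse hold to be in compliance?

[R1] closes 7:00 PM, after 6:00 PM; does not provide childcare services → Trade Authorization exemption does not apply.
[R2] offers live music → exempt from Trade Authorization.
[R3] closes 7:00 PM, at/before 9:00 PM → Trade Permit not required.
[R4] floor area 15,800 square feet ≥ 6,700 square feet → Commercial Permit required.
[R5] closes 7:00 PM, after 6:00 PM; offers live music → Daytime License not required.
[R6] floor area 15,800 square feet ≥ 13,100 square feet; operates from an industrially zoned site (not: occupies leased commercial space) → Standard Authorization not required.
[R7] floor area 15,800 square feet ≥ 4,500 square feet; closes 7:00 PM, at/before 8:00 PM; offers live music → Standard Permit not required.
[R8] floor area 15,800 square feet > 13,400 square feet; is located in Zone C (not: is located in a residentially zoned district); offers live music → Large Premises License not required.
[R9] floor area 15,800 square feet > 15,000 square feet → Trade Authorization required.

Commercial Permit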